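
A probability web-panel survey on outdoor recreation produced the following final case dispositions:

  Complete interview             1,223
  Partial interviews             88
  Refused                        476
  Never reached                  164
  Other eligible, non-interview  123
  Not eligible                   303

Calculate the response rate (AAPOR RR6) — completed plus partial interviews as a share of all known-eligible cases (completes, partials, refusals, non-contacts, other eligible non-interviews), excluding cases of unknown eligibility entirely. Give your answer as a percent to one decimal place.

63.2%

Numerator: 1223 + 88 = 1311
Base: 1223 + 88 + 476 + 164 + 123 = 2074
RR6 = 1311 / 2074 = 0.6321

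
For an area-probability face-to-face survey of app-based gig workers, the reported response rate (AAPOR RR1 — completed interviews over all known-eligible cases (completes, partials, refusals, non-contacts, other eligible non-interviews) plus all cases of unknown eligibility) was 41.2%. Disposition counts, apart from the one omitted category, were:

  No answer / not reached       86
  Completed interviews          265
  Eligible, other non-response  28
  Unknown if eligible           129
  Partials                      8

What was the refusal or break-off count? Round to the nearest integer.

127

RR1 = 265 / D = 0.412
D = 265 / 0.412 = 643.2
Other denominator terms total 516
refusal or break-off = 643.2 − 516 ≈ 127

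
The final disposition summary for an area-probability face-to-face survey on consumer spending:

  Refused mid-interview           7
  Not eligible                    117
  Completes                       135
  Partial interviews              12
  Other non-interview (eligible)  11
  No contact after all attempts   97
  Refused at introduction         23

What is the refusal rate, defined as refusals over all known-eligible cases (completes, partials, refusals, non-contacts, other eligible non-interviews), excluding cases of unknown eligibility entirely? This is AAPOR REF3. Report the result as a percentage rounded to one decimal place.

Declined to participate = 23 + 7 = 30
Numerator → 30
Denom → 135 + 12 + 30 + 97 + 11 = 285
REF3 = 30 / 285 = 0.1053

10.5%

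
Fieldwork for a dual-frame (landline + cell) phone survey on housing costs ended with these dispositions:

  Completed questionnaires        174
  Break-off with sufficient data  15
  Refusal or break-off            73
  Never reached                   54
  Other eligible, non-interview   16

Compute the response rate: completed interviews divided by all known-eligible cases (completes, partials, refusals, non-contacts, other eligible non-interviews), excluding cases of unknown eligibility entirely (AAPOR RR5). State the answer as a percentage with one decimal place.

Numerator: 174
Base: 174 + 15 + 73 + 54 + 16 = 332
RR5 = 174 / 332 = 0.5241

52.4%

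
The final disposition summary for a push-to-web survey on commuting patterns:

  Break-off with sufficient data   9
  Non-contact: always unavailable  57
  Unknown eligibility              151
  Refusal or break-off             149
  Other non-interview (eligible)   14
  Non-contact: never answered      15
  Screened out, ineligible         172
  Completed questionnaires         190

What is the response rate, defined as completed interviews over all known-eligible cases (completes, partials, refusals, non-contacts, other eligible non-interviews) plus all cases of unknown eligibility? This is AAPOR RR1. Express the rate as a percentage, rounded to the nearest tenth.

Non-contacts = 15 + 57 = 72
Top = 190
Base = 190 + 9 + 149 + 72 + 14 + 151 = 585
RR1 = 190 / 585 = 0.3248

32.5%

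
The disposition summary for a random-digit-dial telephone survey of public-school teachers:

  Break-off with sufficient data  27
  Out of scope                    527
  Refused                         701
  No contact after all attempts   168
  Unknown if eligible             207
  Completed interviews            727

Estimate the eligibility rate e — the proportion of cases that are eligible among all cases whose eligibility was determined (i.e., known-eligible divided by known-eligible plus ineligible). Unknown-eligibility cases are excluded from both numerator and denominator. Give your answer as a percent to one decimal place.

Eligible (known) → 727 + 27 + 701 + 168 = 1623
e = 1623 / (1623 + 527) = 1623 / 2150 = 0.7549

75.5%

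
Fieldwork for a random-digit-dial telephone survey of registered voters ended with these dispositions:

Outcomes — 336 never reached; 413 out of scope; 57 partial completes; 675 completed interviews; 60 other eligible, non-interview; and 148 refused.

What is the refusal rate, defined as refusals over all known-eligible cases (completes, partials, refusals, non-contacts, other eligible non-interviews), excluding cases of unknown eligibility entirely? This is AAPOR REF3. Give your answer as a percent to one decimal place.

11.6%

Top: 148
Base: 675 + 57 + 148 + 336 + 60 = 1276
REF3 = 148 / 1276 = 0.1160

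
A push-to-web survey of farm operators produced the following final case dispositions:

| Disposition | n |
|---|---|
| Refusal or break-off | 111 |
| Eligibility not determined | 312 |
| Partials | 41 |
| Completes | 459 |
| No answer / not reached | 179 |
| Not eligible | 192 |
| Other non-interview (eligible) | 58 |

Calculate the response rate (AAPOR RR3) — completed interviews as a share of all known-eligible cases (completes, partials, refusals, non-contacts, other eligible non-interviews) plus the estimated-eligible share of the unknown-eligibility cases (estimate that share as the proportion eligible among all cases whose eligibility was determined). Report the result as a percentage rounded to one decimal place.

Top → 459
Known eligible → 459 + 41 + 111 + 179 + 58 = 848
e = 848 / (848 + 192) = 848 / 1040 = 0.8154
Eligible share of unknowns → 0.8154 × 312 = 254.40
Base → 848 + 254.40 = 1102.40
RR3 = 459 / 1102.40 = 0.4164

41.6%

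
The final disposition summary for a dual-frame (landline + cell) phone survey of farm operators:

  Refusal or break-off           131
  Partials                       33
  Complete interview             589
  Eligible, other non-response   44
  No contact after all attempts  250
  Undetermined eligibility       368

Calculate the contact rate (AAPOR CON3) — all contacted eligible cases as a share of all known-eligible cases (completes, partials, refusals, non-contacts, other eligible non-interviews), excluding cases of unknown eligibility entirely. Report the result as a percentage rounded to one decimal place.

Numerator = 589 + 33 + 131 + 44 = 797
Denom = 589 + 33 + 131 + 250 + 44 = 1047
CON3 = 797 / 1047 = 0.7612

76.1%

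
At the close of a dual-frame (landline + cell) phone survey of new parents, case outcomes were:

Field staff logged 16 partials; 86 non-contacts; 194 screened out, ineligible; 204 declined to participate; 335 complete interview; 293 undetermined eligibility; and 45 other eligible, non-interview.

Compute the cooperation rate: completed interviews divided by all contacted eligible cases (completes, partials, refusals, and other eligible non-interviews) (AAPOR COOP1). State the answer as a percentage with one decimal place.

Top → 335
Denom → 335 + 16 + 204 + 45 = 600
COOP1 = 335 / 600 = 0.5583

55.8%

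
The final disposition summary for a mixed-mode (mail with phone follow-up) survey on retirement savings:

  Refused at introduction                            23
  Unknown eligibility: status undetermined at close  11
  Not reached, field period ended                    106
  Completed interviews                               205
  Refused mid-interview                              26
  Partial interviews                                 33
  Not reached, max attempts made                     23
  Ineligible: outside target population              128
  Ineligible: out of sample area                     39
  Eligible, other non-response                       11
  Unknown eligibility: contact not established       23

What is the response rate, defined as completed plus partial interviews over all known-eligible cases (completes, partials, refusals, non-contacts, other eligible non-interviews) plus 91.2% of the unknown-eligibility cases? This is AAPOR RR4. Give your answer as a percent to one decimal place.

Refusals = 23 + 26 = 49
Non-contacts = 106 + 23 = 129
Eligibility not determined = 23 + 11 = 34
Not eligible = 128 + 39 = 167
Top = 205 + 33 = 238
Determined eligible = 205 + 33 + 49 + 129 + 11 = 427
Eligible share of unknowns = 0.9120 × 34 = 31.01
Denominator = 427 + 31.01 = 458.01
RR4 = 238 / 458.01 = 0.5196

52.0%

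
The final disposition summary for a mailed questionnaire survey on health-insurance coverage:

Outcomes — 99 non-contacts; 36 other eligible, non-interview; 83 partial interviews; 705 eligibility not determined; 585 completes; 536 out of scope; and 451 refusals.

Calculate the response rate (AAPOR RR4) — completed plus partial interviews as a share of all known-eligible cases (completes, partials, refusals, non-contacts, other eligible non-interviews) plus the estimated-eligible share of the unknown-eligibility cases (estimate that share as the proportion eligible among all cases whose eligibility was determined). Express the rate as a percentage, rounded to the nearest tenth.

Numerator → 585 + 83 = 668
Eligible (known) → 585 + 83 + 451 + 99 + 36 = 1254
e = 1254 / (1254 + 536) = 1254 / 1790 = 0.7006
Eligible share of unknowns → 0.7006 × 705 = 493.92
Base → 1254 + 493.92 = 1747.92
RR4 = 668 / 1747.92 = 0.3822

38.2%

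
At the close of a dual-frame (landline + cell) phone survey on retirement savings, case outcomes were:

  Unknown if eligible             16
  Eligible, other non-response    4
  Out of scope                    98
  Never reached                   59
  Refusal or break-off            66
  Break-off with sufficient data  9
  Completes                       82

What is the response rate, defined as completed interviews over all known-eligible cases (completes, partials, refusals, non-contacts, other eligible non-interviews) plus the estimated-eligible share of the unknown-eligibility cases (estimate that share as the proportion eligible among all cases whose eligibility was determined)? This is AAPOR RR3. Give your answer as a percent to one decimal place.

Numerator: 82
Determined eligible: 82 + 9 + 66 + 59 + 4 = 220
e = 220 / (220 + 98) = 220 / 318 = 0.6918
Eligible share of unknowns: 0.6918 × 16 = 11.07
Denominator: 220 + 11.07 = 231.07
RR3 = 82 / 231.07 = 0.3549

35.5%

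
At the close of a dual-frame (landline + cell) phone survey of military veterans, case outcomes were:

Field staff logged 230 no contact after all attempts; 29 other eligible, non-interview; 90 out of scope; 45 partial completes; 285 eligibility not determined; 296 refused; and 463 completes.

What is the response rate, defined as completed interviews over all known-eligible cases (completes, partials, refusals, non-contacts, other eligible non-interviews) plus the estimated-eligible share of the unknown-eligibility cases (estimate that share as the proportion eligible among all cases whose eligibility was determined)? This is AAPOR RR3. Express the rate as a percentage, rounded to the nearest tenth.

Numerator → 463
Determined eligible → 463 + 45 + 296 + 230 + 29 = 1063
e = 1063 / (1063 + 90) = 1063 / 1153 = 0.9219
e × U → 0.9219 × 285 = 262.74
Base → 1063 + 262.74 = 1325.74
RR3 = 463 / 1325.74 = 0.3492

34.9%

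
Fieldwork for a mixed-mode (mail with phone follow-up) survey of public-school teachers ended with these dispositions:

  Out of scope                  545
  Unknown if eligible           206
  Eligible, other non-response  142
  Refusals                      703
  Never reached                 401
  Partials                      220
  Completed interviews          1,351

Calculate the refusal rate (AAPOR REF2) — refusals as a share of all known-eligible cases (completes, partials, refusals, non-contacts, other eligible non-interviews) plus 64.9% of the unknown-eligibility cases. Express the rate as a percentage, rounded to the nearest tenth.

23.8%

Numerator = 703
Determined eligible = 1351 + 220 + 703 + 401 + 142 = 2817
Estimated eligible among unknowns = 0.6490 × 206 = 133.69
Denominator = 2817 + 133.69 = 2950.69
REF2 = 703 / 2950.69 = 0.2382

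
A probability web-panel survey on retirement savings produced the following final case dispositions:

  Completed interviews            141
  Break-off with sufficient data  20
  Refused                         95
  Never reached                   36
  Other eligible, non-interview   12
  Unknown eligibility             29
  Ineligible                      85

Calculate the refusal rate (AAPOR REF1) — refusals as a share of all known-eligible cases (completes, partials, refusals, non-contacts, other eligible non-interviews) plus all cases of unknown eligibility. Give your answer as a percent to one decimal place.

Numerator: 95
Denominator: 141 + 20 + 95 + 36 + 12 + 29 = 333
REF1 = 95 / 333 = 0.2853

28.5%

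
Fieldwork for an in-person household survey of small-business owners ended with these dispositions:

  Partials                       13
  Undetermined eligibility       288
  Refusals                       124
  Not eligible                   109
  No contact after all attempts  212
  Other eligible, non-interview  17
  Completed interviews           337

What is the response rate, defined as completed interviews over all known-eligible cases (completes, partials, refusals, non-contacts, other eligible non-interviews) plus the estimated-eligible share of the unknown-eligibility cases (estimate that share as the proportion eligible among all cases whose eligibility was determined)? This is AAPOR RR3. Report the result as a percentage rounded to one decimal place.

35.4%

Numerator: 337
Determined eligible: 337 + 13 + 124 + 212 + 17 = 703
e = 703 / (703 + 109) = 703 / 812 = 0.8658
Eligible share of unknowns: 0.8658 × 288 = 249.35
Denom: 703 + 249.35 = 952.35
RR3 = 337 / 952.35 = 0.3539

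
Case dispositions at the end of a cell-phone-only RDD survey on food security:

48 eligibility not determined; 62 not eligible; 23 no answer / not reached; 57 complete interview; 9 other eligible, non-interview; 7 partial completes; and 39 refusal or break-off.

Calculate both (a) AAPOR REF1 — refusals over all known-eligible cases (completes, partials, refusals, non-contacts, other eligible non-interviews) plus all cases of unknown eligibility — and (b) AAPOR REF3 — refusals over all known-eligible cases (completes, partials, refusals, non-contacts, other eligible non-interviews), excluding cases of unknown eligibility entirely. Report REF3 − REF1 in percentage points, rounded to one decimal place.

Top: 39
Denominator: 57 + 7 + 39 + 23 + 9 + 48 = 183
REF1 = 39 / 183 = 0.2131
Denominator: 57 + 7 + 39 + 23 + 9 = 135
REF3 = 39 / 135 = 0.2889
Difference = 28.89 − 21.31 = 7.58 percentage points

7.6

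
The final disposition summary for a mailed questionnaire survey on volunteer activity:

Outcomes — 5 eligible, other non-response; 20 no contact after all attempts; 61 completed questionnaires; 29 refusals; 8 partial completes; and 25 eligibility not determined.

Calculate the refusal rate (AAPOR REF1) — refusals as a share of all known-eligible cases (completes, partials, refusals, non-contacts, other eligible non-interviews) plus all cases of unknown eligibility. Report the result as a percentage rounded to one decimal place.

Numerator: 29
Base: 61 + 8 + 29 + 20 + 5 + 25 = 148
REF1 = 29 / 148 = 0.1959

19.6%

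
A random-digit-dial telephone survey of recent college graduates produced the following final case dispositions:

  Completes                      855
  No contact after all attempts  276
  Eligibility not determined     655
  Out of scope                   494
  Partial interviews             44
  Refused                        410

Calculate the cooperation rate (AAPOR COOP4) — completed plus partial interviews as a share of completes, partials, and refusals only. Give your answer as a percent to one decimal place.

Top = 855 + 44 = 899
Denom = 855 + 44 + 410 = 1309
COOP4 = 899 / 1309 = 0.6868

68.7%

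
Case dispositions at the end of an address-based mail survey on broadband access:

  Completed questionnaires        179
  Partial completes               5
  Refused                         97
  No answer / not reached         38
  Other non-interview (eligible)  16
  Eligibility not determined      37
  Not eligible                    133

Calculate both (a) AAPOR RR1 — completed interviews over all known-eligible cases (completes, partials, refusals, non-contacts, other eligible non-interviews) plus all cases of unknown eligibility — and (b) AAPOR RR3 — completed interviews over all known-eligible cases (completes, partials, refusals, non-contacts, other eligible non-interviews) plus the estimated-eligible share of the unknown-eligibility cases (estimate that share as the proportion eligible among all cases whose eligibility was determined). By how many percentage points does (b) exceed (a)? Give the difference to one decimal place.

1.4

Numerator: 179
Denom: 179 + 5 + 97 + 38 + 16 + 37 = 372
RR1 = 179 / 372 = 0.4812
Known eligible: 179 + 5 + 97 + 38 + 16 = 335
e = 335 / (335 + 133) = 335 / 468 = 0.7158
Estimated eligible among unknowns: 0.7158 × 37 = 26.48
Denom: 335 + 26.48 = 361.48
RR3 = 179 / 361.48 = 0.4952
Difference = 49.52 − 48.12 = 1.40 percentage points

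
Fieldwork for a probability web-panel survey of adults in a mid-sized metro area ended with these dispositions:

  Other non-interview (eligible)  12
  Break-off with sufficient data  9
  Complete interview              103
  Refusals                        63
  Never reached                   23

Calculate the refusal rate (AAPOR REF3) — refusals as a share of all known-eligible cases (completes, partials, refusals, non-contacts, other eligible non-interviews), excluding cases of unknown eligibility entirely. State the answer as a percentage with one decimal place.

30.0%

Top → 63
Base → 103 + 9 + 63 + 23 + 12 = 210
REF3 = 63 / 210 = 0.3000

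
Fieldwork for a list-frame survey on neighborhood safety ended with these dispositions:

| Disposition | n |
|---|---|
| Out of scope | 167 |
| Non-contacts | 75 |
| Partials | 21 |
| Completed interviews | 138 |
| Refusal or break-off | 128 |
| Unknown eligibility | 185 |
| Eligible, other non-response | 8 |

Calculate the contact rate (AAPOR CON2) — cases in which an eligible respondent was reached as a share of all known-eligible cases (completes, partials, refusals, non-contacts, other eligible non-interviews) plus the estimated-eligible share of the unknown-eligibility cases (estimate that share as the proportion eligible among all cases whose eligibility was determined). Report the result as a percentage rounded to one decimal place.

Top = 138 + 21 + 128 + 8 = 295
Eligible (known) = 138 + 21 + 128 + 75 + 8 = 370
e = 370 / (370 + 167) = 370 / 537 = 0.6890
Estimated eligible among unknowns = 0.6890 × 185 = 127.46
Denominator = 370 + 127.46 = 497.46
CON2 = 295 / 497.46 = 0.5930

59.3%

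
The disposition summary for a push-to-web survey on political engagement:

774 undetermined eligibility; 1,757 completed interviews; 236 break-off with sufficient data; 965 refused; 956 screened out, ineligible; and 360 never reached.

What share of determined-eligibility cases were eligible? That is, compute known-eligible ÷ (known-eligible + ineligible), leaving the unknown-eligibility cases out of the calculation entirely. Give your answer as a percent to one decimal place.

77.6%

Eligible (known) = 1757 + 236 + 965 + 360 = 3318
e = 3318 / (3318 + 956) = 3318 / 4274 = 0.7763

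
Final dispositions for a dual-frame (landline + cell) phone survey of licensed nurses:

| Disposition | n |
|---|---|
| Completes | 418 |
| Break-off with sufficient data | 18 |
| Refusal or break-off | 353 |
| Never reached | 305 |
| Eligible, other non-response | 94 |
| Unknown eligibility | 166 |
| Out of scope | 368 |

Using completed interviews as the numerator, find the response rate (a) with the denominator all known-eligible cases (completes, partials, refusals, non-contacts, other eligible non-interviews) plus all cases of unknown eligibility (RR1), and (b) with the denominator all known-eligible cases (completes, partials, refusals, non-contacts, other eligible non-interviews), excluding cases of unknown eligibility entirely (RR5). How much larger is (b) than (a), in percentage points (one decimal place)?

Numerator: 418
Denom: 418 + 18 + 353 + 305 + 94 + 166 = 1354
RR1 = 418 / 1354 = 0.3087
Denom: 418 + 18 + 353 + 305 + 94 = 1188
RR5 = 418 / 1188 = 0.3519
Difference = 35.19 − 30.87 = 4.32 percentage points

4.3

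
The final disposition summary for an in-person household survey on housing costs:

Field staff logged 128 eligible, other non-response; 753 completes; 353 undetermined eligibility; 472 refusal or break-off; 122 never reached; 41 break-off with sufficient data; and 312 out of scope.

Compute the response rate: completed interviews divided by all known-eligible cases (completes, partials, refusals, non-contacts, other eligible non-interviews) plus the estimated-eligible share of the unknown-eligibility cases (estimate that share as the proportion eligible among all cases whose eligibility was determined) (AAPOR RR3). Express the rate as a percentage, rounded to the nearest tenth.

Num = 753
Eligible (known) = 753 + 41 + 472 + 122 + 128 = 1516
e = 1516 / (1516 + 312) = 1516 / 1828 = 0.8293
Estimated eligible among unknowns = 0.8293 × 353 = 292.74
Base = 1516 + 292.74 = 1808.74
RR3 = 753 / 1808.74 = 0.4163

41.6%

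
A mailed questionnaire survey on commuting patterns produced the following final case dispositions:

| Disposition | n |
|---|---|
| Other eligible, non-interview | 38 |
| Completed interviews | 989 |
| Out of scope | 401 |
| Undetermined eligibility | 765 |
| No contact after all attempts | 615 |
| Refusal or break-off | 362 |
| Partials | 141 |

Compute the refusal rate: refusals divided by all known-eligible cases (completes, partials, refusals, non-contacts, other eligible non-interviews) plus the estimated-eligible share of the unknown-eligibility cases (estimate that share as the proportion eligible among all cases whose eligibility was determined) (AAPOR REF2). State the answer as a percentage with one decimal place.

13.0%

Numerator → 362
Determined eligible → 989 + 141 + 362 + 615 + 38 = 2145
e = 2145 / (2145 + 401) = 2145 / 2546 = 0.8425
e × U → 0.8425 × 765 = 644.51
Denominator → 2145 + 644.51 = 2789.51
REF2 = 362 / 2789.51 = 0.1298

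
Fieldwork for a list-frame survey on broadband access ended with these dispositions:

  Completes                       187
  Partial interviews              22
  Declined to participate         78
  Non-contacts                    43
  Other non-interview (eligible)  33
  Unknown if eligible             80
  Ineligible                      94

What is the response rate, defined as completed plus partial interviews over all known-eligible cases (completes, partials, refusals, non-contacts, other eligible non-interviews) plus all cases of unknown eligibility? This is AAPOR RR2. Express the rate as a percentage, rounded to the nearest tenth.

47.2%

Numerator = 187 + 22 = 209
Denominator = 187 + 22 + 78 + 43 + 33 + 80 = 443
RR2 = 209 / 443 = 0.4718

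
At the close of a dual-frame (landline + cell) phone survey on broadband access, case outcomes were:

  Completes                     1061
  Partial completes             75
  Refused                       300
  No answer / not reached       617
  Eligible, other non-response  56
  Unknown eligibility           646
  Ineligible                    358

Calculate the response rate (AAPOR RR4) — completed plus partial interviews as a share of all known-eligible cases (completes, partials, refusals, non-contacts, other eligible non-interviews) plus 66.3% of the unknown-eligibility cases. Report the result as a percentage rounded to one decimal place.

Num → 1061 + 75 = 1136
Determined eligible → 1061 + 75 + 300 + 617 + 56 = 2109
Eligible share of unknowns → 0.6630 × 646 = 428.30
Denominator → 2109 + 428.30 = 2537.30
RR4 = 1136 / 2537.30 = 0.4477

44.8%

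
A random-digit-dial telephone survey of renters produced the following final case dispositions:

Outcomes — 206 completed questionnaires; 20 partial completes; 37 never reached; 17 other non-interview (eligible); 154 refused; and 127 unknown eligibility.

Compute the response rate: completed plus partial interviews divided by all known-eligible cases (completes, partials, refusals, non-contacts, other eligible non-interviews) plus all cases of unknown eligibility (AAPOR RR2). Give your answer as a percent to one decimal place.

Numerator: 206 + 20 = 226
Base: 206 + 20 + 154 + 37 + 17 + 127 = 561
RR2 = 226 / 561 = 0.4029

40.3%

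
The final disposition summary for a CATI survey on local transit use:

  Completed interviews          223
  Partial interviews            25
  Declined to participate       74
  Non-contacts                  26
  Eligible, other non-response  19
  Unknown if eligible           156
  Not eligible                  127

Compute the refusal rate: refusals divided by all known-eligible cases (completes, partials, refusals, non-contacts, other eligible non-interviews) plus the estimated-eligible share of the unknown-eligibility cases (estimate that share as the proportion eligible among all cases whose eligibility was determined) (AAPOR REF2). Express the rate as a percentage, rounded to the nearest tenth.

Numerator = 74
Determined eligible = 223 + 25 + 74 + 26 + 19 = 367
e = 367 / (367 + 127) = 367 / 494 = 0.7429
Estimated eligible among unknowns = 0.7429 × 156 = 115.89
Base = 367 + 115.89 = 482.89
REF2 = 74 / 482.89 = 0.1532

15.3%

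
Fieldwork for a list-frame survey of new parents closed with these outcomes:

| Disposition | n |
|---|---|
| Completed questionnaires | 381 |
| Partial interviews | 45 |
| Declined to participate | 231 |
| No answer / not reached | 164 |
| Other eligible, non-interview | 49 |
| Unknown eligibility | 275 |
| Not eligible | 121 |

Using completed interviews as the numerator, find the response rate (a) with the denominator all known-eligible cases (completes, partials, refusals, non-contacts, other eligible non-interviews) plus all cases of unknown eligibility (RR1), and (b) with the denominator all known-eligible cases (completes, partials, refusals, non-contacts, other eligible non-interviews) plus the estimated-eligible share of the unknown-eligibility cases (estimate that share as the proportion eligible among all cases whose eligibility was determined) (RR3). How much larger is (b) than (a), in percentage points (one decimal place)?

1.0

Top = 381
Denominator = 381 + 45 + 231 + 164 + 49 + 275 = 1145
RR1 = 381 / 1145 = 0.3328
Known eligible = 381 + 45 + 231 + 164 + 49 = 870
e = 870 / (870 + 121) = 870 / 991 = 0.8779
Eligible share of unknowns = 0.8779 × 275 = 241.42
Denominator = 870 + 241.42 = 1111.42
RR3 = 381 / 1111.42 = 0.3428
Difference = 34.28 − 33.28 = 1.00 percentage points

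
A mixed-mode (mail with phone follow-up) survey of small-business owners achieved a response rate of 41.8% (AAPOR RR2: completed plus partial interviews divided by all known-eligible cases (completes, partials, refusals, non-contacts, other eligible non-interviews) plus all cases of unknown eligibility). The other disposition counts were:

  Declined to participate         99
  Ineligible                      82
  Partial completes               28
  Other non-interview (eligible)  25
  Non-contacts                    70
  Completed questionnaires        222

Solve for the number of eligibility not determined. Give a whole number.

Top: 222 + 28 = 250
RR2 = 250 / D = 0.418
D = 250 / 0.418 = 598.1
Other denominator terms total 444
eligibility not determined = 598.1 − 444 ≈ 154

154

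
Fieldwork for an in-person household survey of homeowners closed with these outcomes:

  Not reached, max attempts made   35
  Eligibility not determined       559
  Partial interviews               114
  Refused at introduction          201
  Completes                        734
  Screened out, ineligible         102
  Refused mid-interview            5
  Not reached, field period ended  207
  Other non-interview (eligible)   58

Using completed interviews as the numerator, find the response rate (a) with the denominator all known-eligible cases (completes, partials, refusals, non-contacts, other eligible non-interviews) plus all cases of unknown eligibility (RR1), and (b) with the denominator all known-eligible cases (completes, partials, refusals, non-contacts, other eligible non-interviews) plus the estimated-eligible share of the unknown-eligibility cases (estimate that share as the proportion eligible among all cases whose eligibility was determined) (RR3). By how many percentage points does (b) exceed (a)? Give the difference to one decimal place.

Refusal or break-off = 201 + 5 = 206
No answer / not reached = 207 + 35 = 242
Top = 734
Base = 734 + 114 + 206 + 242 + 58 + 559 = 1913
RR1 = 734 / 1913 = 0.3837
Eligible (known) = 734 + 114 + 206 + 242 + 58 = 1354
e = 1354 / (1354 + 102) = 1354 / 1456 = 0.9299
e × U = 0.9299 × 559 = 519.81
Base = 1354 + 519.81 = 1873.81
RR3 = 734 / 1873.81 = 0.3917
Difference = 39.17 − 38.37 = 0.80 percentage points

0.8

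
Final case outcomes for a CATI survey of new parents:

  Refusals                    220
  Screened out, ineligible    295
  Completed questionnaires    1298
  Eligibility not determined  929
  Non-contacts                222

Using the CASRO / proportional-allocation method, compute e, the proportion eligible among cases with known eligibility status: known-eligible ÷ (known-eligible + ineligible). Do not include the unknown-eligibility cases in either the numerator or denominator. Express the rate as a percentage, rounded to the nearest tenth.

Known eligible: 1298 + 220 + 222 = 1740
e = 1740 / (1740 + 295) = 1740 / 2035 = 0.8550

85.5%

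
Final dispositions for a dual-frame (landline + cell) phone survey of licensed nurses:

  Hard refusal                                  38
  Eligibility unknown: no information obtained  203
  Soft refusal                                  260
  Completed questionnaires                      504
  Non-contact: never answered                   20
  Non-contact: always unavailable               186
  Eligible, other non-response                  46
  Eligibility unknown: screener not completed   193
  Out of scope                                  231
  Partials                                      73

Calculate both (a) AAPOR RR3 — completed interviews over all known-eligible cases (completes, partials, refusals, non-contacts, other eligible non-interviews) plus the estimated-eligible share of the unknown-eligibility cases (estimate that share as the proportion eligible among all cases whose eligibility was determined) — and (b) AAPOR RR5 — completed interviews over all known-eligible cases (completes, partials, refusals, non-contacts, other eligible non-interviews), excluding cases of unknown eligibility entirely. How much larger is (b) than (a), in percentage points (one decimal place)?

10.1

Refusal or break-off = 38 + 260 = 298
No answer / not reached = 20 + 186 = 206
Unknown if eligible = 193 + 203 = 396
Numerator → 504
Determined eligible → 504 + 73 + 298 + 206 + 46 = 1127
e = 1127 / (1127 + 231) = 1127 / 1358 = 0.8299
e × U → 0.8299 × 396 = 328.64
Denominator → 1127 + 328.64 = 1455.64
RR3 = 504 / 1455.64 = 0.3462
Denominator → 504 + 73 + 298 + 206 + 46 = 1127
RR5 = 504 / 1127 = 0.4472
Difference = 44.72 − 34.62 = 10.10 percentage points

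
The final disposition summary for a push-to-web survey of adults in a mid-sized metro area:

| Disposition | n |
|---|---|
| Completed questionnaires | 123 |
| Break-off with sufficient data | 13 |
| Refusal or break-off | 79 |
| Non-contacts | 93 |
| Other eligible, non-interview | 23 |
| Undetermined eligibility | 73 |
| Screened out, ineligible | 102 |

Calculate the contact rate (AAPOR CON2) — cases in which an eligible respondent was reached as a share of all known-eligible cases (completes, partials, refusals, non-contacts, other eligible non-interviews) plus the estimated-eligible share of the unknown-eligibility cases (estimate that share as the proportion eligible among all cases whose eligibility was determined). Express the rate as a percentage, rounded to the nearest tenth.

61.5%

Num = 123 + 13 + 79 + 23 = 238
Known eligible = 123 + 13 + 79 + 93 + 23 = 331
e = 331 / (331 + 102) = 331 / 433 = 0.7644
Estimated eligible among unknowns = 0.7644 × 73 = 55.80
Denom = 331 + 55.80 = 386.80
CON2 = 238 / 386.80 = 0.6153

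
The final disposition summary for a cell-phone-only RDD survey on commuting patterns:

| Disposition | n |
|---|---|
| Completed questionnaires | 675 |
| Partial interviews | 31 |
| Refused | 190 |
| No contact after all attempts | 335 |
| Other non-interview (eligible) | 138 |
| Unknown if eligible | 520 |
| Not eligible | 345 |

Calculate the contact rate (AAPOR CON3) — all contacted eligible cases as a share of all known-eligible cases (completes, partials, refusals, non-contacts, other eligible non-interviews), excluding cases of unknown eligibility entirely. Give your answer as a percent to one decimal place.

75.5%

Top = 675 + 31 + 190 + 138 = 1034
Denom = 675 + 31 + 190 + 335 + 138 = 1369
CON3 = 1034 / 1369 = 0.7553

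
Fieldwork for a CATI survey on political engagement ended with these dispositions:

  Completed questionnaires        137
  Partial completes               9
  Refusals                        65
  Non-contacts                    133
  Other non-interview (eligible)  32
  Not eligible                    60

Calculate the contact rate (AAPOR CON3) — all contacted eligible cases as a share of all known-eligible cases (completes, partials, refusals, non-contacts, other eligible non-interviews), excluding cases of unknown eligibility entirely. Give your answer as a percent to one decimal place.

Num → 137 + 9 + 65 + 32 = 243
Denom → 137 + 9 + 65 + 133 + 32 = 376
CON3 = 243 / 376 = 0.6463

64.6%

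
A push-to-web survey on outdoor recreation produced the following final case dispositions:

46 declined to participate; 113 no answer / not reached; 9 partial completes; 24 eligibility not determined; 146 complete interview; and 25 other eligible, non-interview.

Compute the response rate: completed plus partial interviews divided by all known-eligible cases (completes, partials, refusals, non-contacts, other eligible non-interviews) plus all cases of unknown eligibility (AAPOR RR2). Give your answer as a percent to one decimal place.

42.7%

Top: 146 + 9 = 155
Denom: 146 + 9 + 46 + 113 + 25 + 24 = 363
RR2 = 155 / 363 = 0.4270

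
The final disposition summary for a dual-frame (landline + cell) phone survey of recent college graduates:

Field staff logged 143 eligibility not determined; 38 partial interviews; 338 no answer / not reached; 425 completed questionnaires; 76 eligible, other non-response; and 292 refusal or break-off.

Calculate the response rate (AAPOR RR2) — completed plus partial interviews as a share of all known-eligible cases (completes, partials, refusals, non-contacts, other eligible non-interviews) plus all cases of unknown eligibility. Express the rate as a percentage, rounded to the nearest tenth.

35.3%

Num = 425 + 38 = 463
Base = 425 + 38 + 292 + 338 + 76 + 143 = 1312
RR2 = 463 / 1312 = 0.3529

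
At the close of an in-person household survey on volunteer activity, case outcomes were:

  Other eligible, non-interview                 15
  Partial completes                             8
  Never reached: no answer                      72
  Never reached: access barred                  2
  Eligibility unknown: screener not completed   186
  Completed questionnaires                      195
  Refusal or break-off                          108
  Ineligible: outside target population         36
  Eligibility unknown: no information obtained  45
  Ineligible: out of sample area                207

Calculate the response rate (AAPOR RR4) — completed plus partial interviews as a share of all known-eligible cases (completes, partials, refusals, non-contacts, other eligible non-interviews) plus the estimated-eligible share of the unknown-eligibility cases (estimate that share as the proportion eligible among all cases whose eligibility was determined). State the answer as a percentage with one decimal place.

37.3%

Never reached = 72 + 2 = 74
Unknown eligibility = 186 + 45 = 231
Out of scope = 36 + 207 = 243
Num: 195 + 8 = 203
Determined eligible: 195 + 8 + 108 + 74 + 15 = 400
e = 400 / (400 + 243) = 400 / 643 = 0.6221
Estimated eligible among unknowns: 0.6221 × 231 = 143.71
Base: 400 + 143.71 = 543.71
RR4 = 203 / 543.71 = 0.3734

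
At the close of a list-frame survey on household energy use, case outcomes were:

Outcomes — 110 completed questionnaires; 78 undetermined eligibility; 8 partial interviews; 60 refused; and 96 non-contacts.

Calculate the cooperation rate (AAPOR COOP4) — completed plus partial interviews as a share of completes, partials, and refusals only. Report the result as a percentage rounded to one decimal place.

66.3%

Numerator: 110 + 8 = 118
Denominator: 110 + 8 + 60 = 178
COOP4 = 118 / 178 = 0.6629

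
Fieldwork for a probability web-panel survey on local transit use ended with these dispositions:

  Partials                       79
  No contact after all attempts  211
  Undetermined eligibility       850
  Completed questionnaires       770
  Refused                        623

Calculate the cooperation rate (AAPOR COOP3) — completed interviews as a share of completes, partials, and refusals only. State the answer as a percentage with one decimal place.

Top = 770
Denom = 770 + 79 + 623 = 1472
COOP3 = 770 / 1472 = 0.5231

52.3%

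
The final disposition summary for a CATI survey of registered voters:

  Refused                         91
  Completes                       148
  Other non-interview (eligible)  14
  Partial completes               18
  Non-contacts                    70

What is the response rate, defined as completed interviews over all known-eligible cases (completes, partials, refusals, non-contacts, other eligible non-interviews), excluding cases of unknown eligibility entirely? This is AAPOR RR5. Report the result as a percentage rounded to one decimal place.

43.4%

Top = 148
Denominator = 148 + 18 + 91 + 70 + 14 = 341
RR5 = 148 / 341 = 0.4340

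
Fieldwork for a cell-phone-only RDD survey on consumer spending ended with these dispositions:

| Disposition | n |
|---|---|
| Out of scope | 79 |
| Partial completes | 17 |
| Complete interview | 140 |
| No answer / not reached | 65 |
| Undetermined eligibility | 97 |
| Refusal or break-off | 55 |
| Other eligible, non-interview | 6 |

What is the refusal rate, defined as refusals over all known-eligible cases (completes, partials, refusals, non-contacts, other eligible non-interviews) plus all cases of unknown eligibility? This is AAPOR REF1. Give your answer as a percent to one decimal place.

Numerator: 55
Denom: 140 + 17 + 55 + 65 + 6 + 97 = 380
REF1 = 55 / 380 = 0.1447

14.5%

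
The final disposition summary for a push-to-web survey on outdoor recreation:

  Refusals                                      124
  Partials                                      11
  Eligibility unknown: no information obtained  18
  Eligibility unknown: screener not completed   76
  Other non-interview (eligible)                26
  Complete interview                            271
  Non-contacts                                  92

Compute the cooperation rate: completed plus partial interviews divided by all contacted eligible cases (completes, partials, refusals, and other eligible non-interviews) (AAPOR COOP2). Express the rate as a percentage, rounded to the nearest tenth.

65.3%

Unknown eligibility = 76 + 18 = 94
Num → 271 + 11 = 282
Base → 271 + 11 + 124 + 26 = 432
COOP2 = 282 / 432 = 0.6528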